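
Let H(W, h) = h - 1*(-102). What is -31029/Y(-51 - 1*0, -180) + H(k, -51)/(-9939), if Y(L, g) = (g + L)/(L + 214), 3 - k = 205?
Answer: 5585415208/255101 ≈ 21895.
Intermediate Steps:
k = -202 (k = 3 - 1*205 = 3 - 205 = -202)
Y(L, g) = (L + g)/(214 + L)
H(W, h) = 102 + h (H(W, h) = h + 102 = 102 + h)
-31029/Y(-51 - 1*0, -180) + H(k, -51)/(-9939) = -31029*(214 + (-51 - 1*0))/((-51 - 1*0) - 180) + (102 - 51)/(-9939) = -31029*(214 + (-51 + 0))/((-51 + 0) - 180) + 51*(-1/9939) = -31029*(214 - 51)/(-51 - 180) - 17/3313 = -31029/(-231/163) - 17/3313 = -31029*(-163/231) - 17/3313 = 1685909/77 - 17/3313 = 5585415208/255101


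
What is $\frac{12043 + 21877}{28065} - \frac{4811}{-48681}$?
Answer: $\frac{119085349}{91082151} \approx 1.3074$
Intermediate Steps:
$\frac{12043 + 21877}{28065} - \frac{4811}{-48681} = 33920 \cdot \frac{1}{28065} - - \frac{4811}{48681} = \frac{6784}{5613} + \frac{4811}{48681} = \frac{119085349}{91082151}$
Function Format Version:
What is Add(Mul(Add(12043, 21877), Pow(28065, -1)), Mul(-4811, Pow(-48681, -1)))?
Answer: Rational(119085349, 91082151) ≈ 1.3074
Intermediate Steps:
Add(Mul(Add(12043, 21877), Pow(28065, -1)), Mul(-4811, Pow(-48681, -1))) = Add(Mul(33920, Rational(1, 28065)), Mul(-4811, Rational(-1, 48681))) = Add(Rational(6784, 5613), Rational(4811, 48681)) = Rational(119085349, 91082151)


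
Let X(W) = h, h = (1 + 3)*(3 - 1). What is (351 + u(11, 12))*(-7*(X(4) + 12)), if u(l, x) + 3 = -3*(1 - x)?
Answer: -53340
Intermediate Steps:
h = 8 (h = 4*2 = 8)
X(W) = 8
u(l, x) = -6 + 3*x (u(l, x) = -3 - 3*(1 - x) = -3 + (-3 + 3*x) = -6 + 3*x)
(351 + u(11, 12))*(-7*(X(4) + 12)) = (351 + (-6 + 3*12))*(-7*(8 + 12)) = (351 + (-6 + 36))*(-7*20) = (351 + 30)*(-140) = 381*(-140) = -53340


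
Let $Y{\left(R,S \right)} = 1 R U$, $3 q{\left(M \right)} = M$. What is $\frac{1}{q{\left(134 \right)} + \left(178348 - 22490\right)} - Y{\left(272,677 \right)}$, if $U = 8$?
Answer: $- \frac{1017732605}{467708} \approx -2176.0$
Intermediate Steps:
$q{\left(M \right)} = \frac{M}{3}$
$Y{\left(R,S \right)} = 8 R$ ($Y{\left(R,S \right)} = 1 R 8 = R 8 = 8 R$)
$\frac{1}{q{\left(134 \right)} + \left(178348 - 22490\right)} - Y{\left(272,677 \right)} = \frac{1}{\frac{1}{3} \cdot 134 + \left(178348 - 22490\right)} - 8 \cdot 272 = \frac{1}{\frac{134}{3} + \left(178348 - 22490\right)} - 2176 = \frac{1}{\frac{134}{3} + 155858} - 2176 = \frac{1}{\frac{467708}{3}} - 2176 = \frac{3}{467708} - 2176 = - \frac{1017732605}{467708}$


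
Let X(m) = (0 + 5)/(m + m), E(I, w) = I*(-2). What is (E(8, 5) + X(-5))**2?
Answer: 1089/4 ≈ 272.25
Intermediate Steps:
E(I, w) = -2*I
X(m) = 5/(2*m) (X(m) = 5/((2*m)) = 5*(1/(2*m)) = 5/(2*m))
(E(8, 5) + X(-5))**2 = (-2*8 + (5/2)/(-5))**2 = (-16 + (5/2)*(-1/5))**2 = (-16 - 1/2)**2 = (-33/2)**2 = 1089/4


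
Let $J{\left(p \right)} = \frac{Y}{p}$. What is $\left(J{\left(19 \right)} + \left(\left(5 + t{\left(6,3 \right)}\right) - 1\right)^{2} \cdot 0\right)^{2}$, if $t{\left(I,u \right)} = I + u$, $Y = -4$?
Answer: $\frac{16}{361} \approx 0.044321$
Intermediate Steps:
$J{\left(p \right)} = - \frac{4}{p}$
$\left(J{\left(19 \right)} + \left(\left(5 + t{\left(6,3 \right)}\right) - 1\right)^{2} \cdot 0\right)^{2} = \left(- \frac{4}{19} + \left(\left(5 + \left(6 + 3\right)\right) - 1\right)^{2} \cdot 0\right)^{2} = \left(\left(-4\right) \frac{1}{19} + \left(\left(5 + 9\right) - 1\right)^{2} \cdot 0\right)^{2} = \left(- \frac{4}{19} + \left(14 - 1\right)^{2} \cdot 0\right)^{2} = \left(- \frac{4}{19} + 13^{2} \cdot 0\right)^{2} = \left(- \frac{4}{19} + 169 \cdot 0\right)^{2} = \left(- \frac{4}{19} + 0\right)^{2} = \left(- \frac{4}{19}\right)^{2} = \frac{16}{361}$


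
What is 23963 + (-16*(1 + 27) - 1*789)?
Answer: 22726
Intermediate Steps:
23963 + (-16*(1 + 27) - 1*789) = 23963 + (-16*28 - 789) = 23963 + (-448 - 789) = 23963 - 1237 = 22726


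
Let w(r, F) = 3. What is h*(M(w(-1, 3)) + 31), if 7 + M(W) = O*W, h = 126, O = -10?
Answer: -756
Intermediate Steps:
M(W) = -7 - 10*W
h*(M(w(-1, 3)) + 31) = 126*((-7 - 10*3) + 31) = 126*((-7 - 30) + 31) = 126*(-37 + 31) = 126*(-6) = -756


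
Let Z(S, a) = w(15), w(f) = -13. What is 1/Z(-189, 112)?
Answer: -1/13 ≈ -0.076923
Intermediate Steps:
Z(S, a) = -13
1/Z(-189, 112) = 1/(-13) = -1/13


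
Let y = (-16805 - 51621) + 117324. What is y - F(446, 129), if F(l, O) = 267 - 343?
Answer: 48974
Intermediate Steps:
F(l, O) = -76
y = 48898 (y = -68426 + 117324 = 48898)
y - F(446, 129) = 48898 - 1*(-76) = 48898 + 76 = 48974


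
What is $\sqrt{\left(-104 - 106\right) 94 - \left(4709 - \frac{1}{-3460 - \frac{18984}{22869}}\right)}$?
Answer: $\frac{i \sqrt{86819531381147495}}{1884422} \approx 156.36 i$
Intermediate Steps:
$\sqrt{\left(-104 - 106\right) 94 - \left(4709 - \frac{1}{-3460 - \frac{18984}{22869}}\right)} = \sqrt{\left(-210\right) 94 - \left(4709 - \frac{1}{-3460 - \frac{904}{1089}}\right)} = \sqrt{-19740 - \left(4709 - \frac{1}{-3460 - \frac{904}{1089}}\right)} = \sqrt{-19740 - \left(4709 - \frac{1}{- \frac{3768844}{1089}}\right)} = \sqrt{-19740 - \frac{17747487485}{3768844}} = \sqrt{- \frac{92144468045}{3768844}} = \frac{i \sqrt{86819531381147495}}{1884422}$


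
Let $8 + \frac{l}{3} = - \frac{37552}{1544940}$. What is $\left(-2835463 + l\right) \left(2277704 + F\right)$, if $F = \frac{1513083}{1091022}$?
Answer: $- \frac{302390292773281945488971}{46821209130} \approx -6.4584 \cdot 10^{12}$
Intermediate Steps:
$F = \frac{504361}{363674}$ ($F = 1513083 \cdot \frac{1}{1091022} = \frac{504361}{363674} \approx 1.3868$)
$l = - \frac{3099268}{128745}$ ($l = -24 + 3 \left(- \frac{37552}{1544940}\right) = -24 + 3 \left(\left(-37552\right) \frac{1}{1544940}\right) = -24 + 3 \left(- \frac{9388}{386235}\right) = -24 - \frac{9388}{128745} = - \frac{3099268}{128745} \approx -24.073$)
$\left(-2835463 + l\right) \left(2277704 + F\right) = \left(-2835463 - \frac{3099268}{128745}\right) \left(2277704 + \frac{504361}{363674}\right) = \left(- \frac{365054783203}{128745}\right) \frac{828342228857}{363674} = - \frac{302390292773281945488971}{46821209130}$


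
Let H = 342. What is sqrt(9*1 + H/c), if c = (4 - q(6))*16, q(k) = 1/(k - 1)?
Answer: 3*sqrt(26)/4 ≈ 3.8243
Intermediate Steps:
q(k) = 1/(-1 + k)
c = 304/5 (c = (4 - 1/(-1 + 6))*16 = (4 - 1/5)*16 = (19/5)*16 = 304/5 ≈ 60.800)
sqrt(9*1 + H/c) = sqrt(9*1 + 342/(304/5)) = sqrt(9 + 342*(5/304)) = sqrt(9 + 45/8) = sqrt(117/8) = 3*sqrt(26)/4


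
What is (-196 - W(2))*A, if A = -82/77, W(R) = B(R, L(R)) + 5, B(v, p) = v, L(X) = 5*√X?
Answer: 2378/11 ≈ 216.18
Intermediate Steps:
W(R) = 5 + R (W(R) = R + 5 = 5 + R)
A = -82/77 (A = -82*1/77 = -82/77 ≈ -1.0649)
(-196 - W(2))*A = (-196 - (5 + 2))*(-82/77) = (-196 - 1*7)*(-82/77) = (-196 - 7)*(-82/77) = -203*(-82/77) = 2378/11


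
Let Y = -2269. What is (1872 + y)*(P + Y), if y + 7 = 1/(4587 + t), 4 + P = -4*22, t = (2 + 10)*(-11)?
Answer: -6538849312/1485 ≈ -4.4033e+6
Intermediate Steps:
t = -132 (t = 12*(-11) = -132)
P = -92 (P = -4 - 4*22 = -4 - 88 = -92)
y = -31184/4455 (y = -7 + 1/(4587 - 132) = -7 + 1/4455 = -31184/4455 ≈ -6.9998)
(1872 + y)*(P + Y) = (1872 - 31184/4455)*(-92 - 2269) = (8308576/4455)*(-2361) = -6538849312/1485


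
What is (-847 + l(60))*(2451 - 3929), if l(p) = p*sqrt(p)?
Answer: 1251866 - 177360*sqrt(15) ≈ 5.6495e+5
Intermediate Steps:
l(p) = p**(3/2)
(-847 + l(60))*(2451 - 3929) = (-847 + 60**(3/2))*(2451 - 3929) = (-847 + 120*sqrt(15))*(-1478) = 1251866 - 177360*sqrt(15)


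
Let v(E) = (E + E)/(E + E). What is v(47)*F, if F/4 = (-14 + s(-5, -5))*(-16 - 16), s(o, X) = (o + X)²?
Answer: -11008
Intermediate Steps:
s(o, X) = (X + o)²
F = -11008 (F = 4*((-14 + (-5 - 5)²)*(-16 - 16)) = 4*((-14 + (-10)²)*(-32)) = 4*((-14 + 100)*(-32)) = 4*(86*(-32)) = 4*(-2752) = -11008)
v(E) = 1 (v(E) = (2*E)/((2*E)) = (2*E)*(1/(2*E)) = 1)
v(47)*F = 1*(-11008) = -11008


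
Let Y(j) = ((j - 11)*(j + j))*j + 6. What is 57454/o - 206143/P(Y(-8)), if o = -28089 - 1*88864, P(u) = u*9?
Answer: 22854591643/2553551802 ≈ 8.9501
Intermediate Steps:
Y(j) = 6 + 2*j²*(-11 + j) (Y(j) = ((-11 + j)*(2*j))*j + 6 = (2*j*(-11 + j))*j + 6 = 2*j²*(-11 + j) + 6 = 6 + 2*j²*(-11 + j))
P(u) = 9*u
o = -116953 (o = -28089 - 88864 = -116953)
57454/o - 206143/P(Y(-8)) = 57454/(-116953) - 206143*1/(9*(6 - 22*(-8)² + 2*(-8)³)) = 57454*(-1/116953) - 206143*1/(9*(6 - 22*64 + 2*(-512))) = -57454/116953 - 206143*1/(9*(6 - 1408 - 1024)) = -57454/116953 - 206143/(9*(-2426)) = -57454/116953 - 206143/(-21834) = -57454/116953 - 206143*(-1/21834) = -57454/116953 + 206143/21834 = 22854591643/2553551802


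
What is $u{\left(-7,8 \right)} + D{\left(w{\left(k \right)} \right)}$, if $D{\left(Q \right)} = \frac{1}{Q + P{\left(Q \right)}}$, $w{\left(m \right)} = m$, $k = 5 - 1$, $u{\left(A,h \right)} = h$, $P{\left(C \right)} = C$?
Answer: $\frac{65}{8} \approx 8.125$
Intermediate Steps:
$k = 4$
$D{\left(Q \right)} = \frac{1}{2 Q}$ ($D{\left(Q \right)} = \frac{1}{Q + Q} = \frac{1}{2 Q}$)
$u{\left(-7,8 \right)} + D{\left(w{\left(k \right)} \right)} = 8 + \frac{1}{2 \cdot 4} = 8 + \frac{1}{2} \cdot \frac{1}{4} = 8 + \frac{1}{8} = \frac{65}{8}$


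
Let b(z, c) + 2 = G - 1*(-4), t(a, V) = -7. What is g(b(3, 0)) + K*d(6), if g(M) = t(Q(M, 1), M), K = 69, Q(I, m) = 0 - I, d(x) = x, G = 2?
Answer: 407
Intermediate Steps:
Q(I, m) = -I
b(z, c) = 4 (b(z, c) = -2 + (2 - 1*(-4)) = -2 + (2 + 4) = -2 + 6 = 4)
g(M) = -7
g(b(3, 0)) + K*d(6) = -7 + 69*6 = -7 + 414 = 407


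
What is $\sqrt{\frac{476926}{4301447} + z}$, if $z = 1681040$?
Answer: $\frac{13 \sqrt{184043516977612978}}{4301447} \approx 1296.5$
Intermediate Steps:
$\sqrt{\frac{476926}{4301447} + z} = \sqrt{\frac{476926}{4301447} + 1681040} = \sqrt{\frac{7230904941806}{4301447}} = \frac{13 \sqrt{184043516977612978}}{4301447}$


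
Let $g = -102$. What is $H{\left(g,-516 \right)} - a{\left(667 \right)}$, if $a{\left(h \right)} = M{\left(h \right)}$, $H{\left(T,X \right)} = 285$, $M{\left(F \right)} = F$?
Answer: $-382$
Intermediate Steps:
$a{\left(h \right)} = h$
$H{\left(g,-516 \right)} - a{\left(667 \right)} = 285 - 667 = -382$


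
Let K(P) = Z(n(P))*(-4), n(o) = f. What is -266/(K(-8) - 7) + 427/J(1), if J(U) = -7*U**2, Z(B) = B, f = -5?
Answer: -1059/13 ≈ -81.462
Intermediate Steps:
n(o) = -5
K(P) = 20 (K(P) = -5*(-4) = 20)
-266/(K(-8) - 7) + 427/J(1) = -266/(20 - 7) + 427/((-7*1**2)) = -266/13 + 427/((-7*1)) = -266*1/13 + 427/(-7) = -266/13 + 427*(-1/7) = -266/13 - 61 = -1059/13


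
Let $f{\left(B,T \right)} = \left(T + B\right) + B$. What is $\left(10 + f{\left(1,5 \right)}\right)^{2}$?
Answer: $289$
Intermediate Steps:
$f{\left(B,T \right)} = T + 2 B$ ($f{\left(B,T \right)} = \left(B + T\right) + B = T + 2 B$)
$\left(10 + f{\left(1,5 \right)}\right)^{2} = \left(10 + \left(5 + 2 \cdot 1\right)\right)^{2} = \left(10 + \left(5 + 2\right)\right)^{2} = \left(10 + 7\right)^{2} = 17^{2} = 289$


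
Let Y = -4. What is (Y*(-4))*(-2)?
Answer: -32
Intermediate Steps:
(Y*(-4))*(-2) = -4*(-4)*(-2) = 16*(-2) = -32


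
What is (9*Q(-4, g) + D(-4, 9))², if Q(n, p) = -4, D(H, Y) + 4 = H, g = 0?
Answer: 1936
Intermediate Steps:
D(H, Y) = -4 + H
(9*Q(-4, g) + D(-4, 9))² = (9*(-4) + (-4 - 4))² = (-36 - 8)² = (-44)² = 1936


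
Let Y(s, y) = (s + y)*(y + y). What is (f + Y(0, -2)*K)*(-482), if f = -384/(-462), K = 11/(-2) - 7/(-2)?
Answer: 562976/77 ≈ 7311.4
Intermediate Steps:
K = -2 (K = 11*(-½) - 7*(-½) = -11/2 + 7/2 = -2)
Y(s, y) = 2*y*(s + y) (Y(s, y) = (s + y)*(2*y) = 2*y*(s + y))
f = 64/77 (f = -384*(-1/462) = 64/77 ≈ 0.83117)
(f + Y(0, -2)*K)*(-482) = (64/77 + (2*(-2)*(0 - 2))*(-2))*(-482) = (64/77 + (2*(-2)*(-2))*(-2))*(-482) = (64/77 + 8*(-2))*(-482) = (64/77 - 16)*(-482) = -1168/77*(-482) = 562976/77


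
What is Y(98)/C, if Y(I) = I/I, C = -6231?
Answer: -1/6231 ≈ -0.00016049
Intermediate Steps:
Y(I) = 1
Y(98)/C = 1/(-6231) = 1*(-1/6231) = -1/6231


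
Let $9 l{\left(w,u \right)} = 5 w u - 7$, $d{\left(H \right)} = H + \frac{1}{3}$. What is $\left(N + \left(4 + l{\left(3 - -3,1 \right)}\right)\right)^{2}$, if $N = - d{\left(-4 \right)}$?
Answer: $\frac{8464}{81} \approx 104.49$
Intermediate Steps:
$d{\left(H \right)} = \frac{1}{3} + H$ ($d{\left(H \right)} = H + \frac{1}{3} = \frac{1}{3} + H$)
$l{\left(w,u \right)} = - \frac{7}{9} + \frac{5 u w}{9}$ ($l{\left(w,u \right)} = \frac{5 w u - 7}{9} = \frac{5 u w - 7}{9} = \frac{-7 + 5 u w}{9} = - \frac{7}{9} + \frac{5 u w}{9}$)
$N = \frac{11}{3}$ ($N = - (\frac{1}{3} - 4) = \left(-1\right) \left(- \frac{11}{3}\right) = \frac{11}{3} \approx 3.6667$)
$\left(N + \left(4 + l{\left(3 - -3,1 \right)}\right)\right)^{2} = \left(\frac{11}{3} - \left(- \frac{29}{9} - \frac{5 \left(3 - -3\right)}{9}\right)\right)^{2} = \left(\frac{11}{3} - \left(- \frac{29}{9} - \frac{5 \left(3 + 3\right)}{9}\right)\right)^{2} = \left(\frac{11}{3} + \left(4 - \left(\frac{7}{9} - \frac{10}{3}\right)\right)\right)^{2} = \left(\frac{11}{3} + \left(4 + \left(- \frac{7}{9} + \frac{10}{3}\right)\right)\right)^{2} = \left(\frac{11}{3} + \left(4 + \frac{23}{9}\right)\right)^{2} = \left(\frac{11}{3} + \frac{59}{9}\right)^{2} = \left(\frac{92}{9}\right)^{2} = \frac{8464}{81}$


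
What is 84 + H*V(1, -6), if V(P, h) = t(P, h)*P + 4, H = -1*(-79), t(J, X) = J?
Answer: 479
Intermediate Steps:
H = 79
V(P, h) = 4 + P**2 (V(P, h) = P*P + 4 = P**2 + 4 = 4 + P**2)
84 + H*V(1, -6) = 84 + 79*(4 + 1**2) = 84 + 79*(4 + 1) = 84 + 79*5 = 84 + 395 = 479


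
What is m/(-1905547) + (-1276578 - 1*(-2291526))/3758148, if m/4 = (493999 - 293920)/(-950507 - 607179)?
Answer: 41841891687911447/154931941903837553 ≈ 0.27007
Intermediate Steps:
m = -400158/778843 (m = 4*((493999 - 293920)/(-950507 - 607179)) = 4*(200079/(-1557686)) = 4*(200079*(-1/1557686)) = 4*(-200079/1557686) = -400158/778843 ≈ -0.51379)
m/(-1905547) + (-1276578 - 1*(-2291526))/3758148 = -400158/778843/(-1905547) + (-1276578 - 1*(-2291526))/3758148 = -400158/778843*(-1/1905547) + (-1276578 + 2291526)*(1/3758148) = 400158/1484121942121 + 1014948*(1/3758148) = 400158/1484121942121 + 28193/104393 = 41841891687911447/154931941903837553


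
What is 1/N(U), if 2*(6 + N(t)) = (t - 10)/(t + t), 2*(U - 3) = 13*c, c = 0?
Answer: -12/79 ≈ -0.15190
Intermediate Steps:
U = 3 (U = 3 + (13*0)/2 = 3 + (½)*0 = 3 + 0 = 3)
N(t) = -6 + (-10 + t)/(4*t) (N(t) = -6 + ((t - 10)/(t + t))/2 = -6 + ((-10 + t)/((2*t)))/2 = -6 + ((-10 + t)*(1/(2*t)))/2 = -6 + ((-10 + t)/(2*t))/2 = -6 + (-10 + t)/(4*t))
1/N(U) = 1/((¼)*(-10 - 23*3)/3) = 1/((¼)*(⅓)*(-10 - 69)) = 1/((¼)*(⅓)*(-79)) = 1/(-79/12) = -12/79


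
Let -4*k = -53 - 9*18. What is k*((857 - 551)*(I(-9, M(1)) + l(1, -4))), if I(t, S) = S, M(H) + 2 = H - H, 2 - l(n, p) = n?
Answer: -32895/2 ≈ -16448.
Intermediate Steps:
l(n, p) = 2 - n
M(H) = -2 (M(H) = -2 + (H - H) = -2 + 0 = -2)
k = 215/4 (k = -(-53 - 9*18)/4 = -(-53 - 162)/4 = -¼*(-215) = 215/4 ≈ 53.750)
k*((857 - 551)*(I(-9, M(1)) + l(1, -4))) = 215*((857 - 551)*(-2 + (2 - 1*1)))/4 = 215*(306*(-2 + (2 - 1)))/4 = 215*(306*(-2 + 1))/4 = 215*(306*(-1))/4 = (215/4)*(-306) = -32895/2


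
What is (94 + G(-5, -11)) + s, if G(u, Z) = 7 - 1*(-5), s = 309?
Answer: 415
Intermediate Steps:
G(u, Z) = 12 (G(u, Z) = 7 + 5 = 12)
(94 + G(-5, -11)) + s = (94 + 12) + 309 = 106 + 309 = 415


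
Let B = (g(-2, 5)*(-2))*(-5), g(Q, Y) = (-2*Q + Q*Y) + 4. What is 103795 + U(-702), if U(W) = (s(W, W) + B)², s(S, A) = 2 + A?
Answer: 622195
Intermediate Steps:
g(Q, Y) = 4 - 2*Q + Q*Y
B = -20 (B = ((4 - 2*(-2) - 2*5)*(-2))*(-5) = ((4 + 4 - 10)*(-2))*(-5) = -2*(-2)*(-5) = 4*(-5) = -20)
U(W) = (-18 + W)² (U(W) = ((2 + W) - 20)² = (-18 + W)²)
103795 + U(-702) = 103795 + (-18 - 702)² = 103795 + (-720)² = 103795 + 518400 = 622195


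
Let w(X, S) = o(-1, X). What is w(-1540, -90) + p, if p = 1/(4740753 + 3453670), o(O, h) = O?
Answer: -8194422/8194423 ≈ -1.0000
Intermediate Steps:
w(X, S) = -1
p = 1/8194423 ≈ 1.2203e-7
w(-1540, -90) + p = -1 + 1/8194423 = -8194422/8194423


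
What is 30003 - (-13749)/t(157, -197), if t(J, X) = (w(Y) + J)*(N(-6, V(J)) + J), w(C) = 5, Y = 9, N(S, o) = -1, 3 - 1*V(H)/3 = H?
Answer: 252749855/8424 ≈ 30004.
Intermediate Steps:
V(H) = 9 - 3*H
t(J, X) = (-1 + J)*(5 + J) (t(J, X) = (5 + J)*(-1 + J) = (-1 + J)*(5 + J))
30003 - (-13749)/t(157, -197) = 30003 - (-13749)/(-5 + 157² + 4*157) = 30003 - (-13749)/(-5 + 24649 + 628) = 30003 - (-13749)/25272 = 30003 - 1*(-4583/8424) = 30003 + 4583/8424 = 252749855/8424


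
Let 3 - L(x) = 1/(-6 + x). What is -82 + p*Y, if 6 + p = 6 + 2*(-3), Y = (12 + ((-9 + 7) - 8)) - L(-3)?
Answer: -226/3 ≈ -75.333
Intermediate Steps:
L(x) = 3 - 1/(-6 + x)
Y = -10/9 (Y = (12 + ((-9 + 7) - 8)) - (-19 + 3*(-3))/(-6 - 3) = (12 + (-2 - 8)) - (-19 - 9)/(-9) = (12 - 10) - (-1)*(-28)/9 = 2 - 1*28/9 = 2 - 28/9 = -10/9 ≈ -1.1111)
p = -6 (p = -6 + (6 + 2*(-3)) = -6 + (6 - 6) = -6 + 0 = -6)
-82 + p*Y = -82 - 6*(-10/9) = -82 + 20/3 = -226/3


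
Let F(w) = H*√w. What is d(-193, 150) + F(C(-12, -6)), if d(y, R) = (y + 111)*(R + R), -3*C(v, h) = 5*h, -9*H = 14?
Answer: -24600 - 14*√10/9 ≈ -24605.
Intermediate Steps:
H = -14/9 (H = -⅑*14 = -14/9 ≈ -1.5556)
C(v, h) = -5*h/3
d(y, R) = 2*R*(111 + y) (d(y, R) = (111 + y)*(2*R) = 2*R*(111 + y))
F(w) = -14*√w/9
d(-193, 150) + F(C(-12, -6)) = 2*150*(111 - 193) - 14*√10/9 = 2*150*(-82) - 14*√10/9 = -24600 - 14*√10/9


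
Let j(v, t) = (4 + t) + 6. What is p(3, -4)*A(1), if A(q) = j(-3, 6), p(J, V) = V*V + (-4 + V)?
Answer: 128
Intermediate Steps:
j(v, t) = 10 + t
p(J, V) = -4 + V + V² (p(J, V) = V² + (-4 + V) = -4 + V + V²)
A(q) = 16 (A(q) = 10 + 6 = 16)
p(3, -4)*A(1) = (-4 - 4 + (-4)²)*16 = (-4 - 4 + 16)*16 = 8*16 = 128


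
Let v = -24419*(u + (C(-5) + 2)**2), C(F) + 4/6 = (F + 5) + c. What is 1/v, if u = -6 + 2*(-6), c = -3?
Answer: 9/3345403 ≈ 2.6903e-6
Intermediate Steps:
C(F) = 4/3 + F (C(F) = -2/3 + ((F + 5) - 3) = -2/3 + ((5 + F) - 3) = -2/3 + (2 + F) = 4/3 + F)
u = -18 (u = -6 - 12 = -18)
v = 3345403/9 (v = -24419*(-18 + ((4/3 - 5) + 2)**2) = -24419*(-18 + (-11/3 + 2)**2) = -24419*(-18 + (-5/3)**2) = -24419*(-18 + 25/9) = -24419*(-137/9) = 3345403/9 ≈ 3.7171e+5)
1/v = 1/(3345403/9) = 9/3345403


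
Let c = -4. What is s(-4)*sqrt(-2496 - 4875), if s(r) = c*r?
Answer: 144*I*sqrt(91) ≈ 1373.7*I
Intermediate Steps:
s(r) = -4*r
s(-4)*sqrt(-2496 - 4875) = (-4*(-4))*sqrt(-2496 - 4875) = 16*sqrt(-7371) = 16*(9*I*sqrt(91)) = 144*I*sqrt(91)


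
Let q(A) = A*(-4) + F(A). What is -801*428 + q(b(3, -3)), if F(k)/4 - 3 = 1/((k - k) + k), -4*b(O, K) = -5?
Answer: -1714089/5 ≈ -3.4282e+5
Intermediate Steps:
b(O, K) = 5/4 (b(O, K) = -¼*(-5) = 5/4)
F(k) = 12 + 4/k (F(k) = 12 + 4/((k - k) + k) = 12 + 4/(0 + k) = 12 + 4/k)
q(A) = 12 - 4*A + 4/A (q(A) = A*(-4) + (12 + 4/A) = -4*A + (12 + 4/A) = 12 - 4*A + 4/A)
-801*428 + q(b(3, -3)) = -801*428 + (12 - 4*5/4 + 4/(5/4)) = -342828 + (12 - 5 + 4*(⅘)) = -342828 + (12 - 5 + 16/5) = -342828 + 51/5 = -1714089/5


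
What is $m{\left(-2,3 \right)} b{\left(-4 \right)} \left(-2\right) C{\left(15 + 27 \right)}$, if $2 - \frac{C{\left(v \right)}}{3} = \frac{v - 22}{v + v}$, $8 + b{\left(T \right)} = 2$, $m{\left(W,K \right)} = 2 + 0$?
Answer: $\frac{888}{7} \approx 126.86$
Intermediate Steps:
$m{\left(W,K \right)} = 2$
$b{\left(T \right)} = -6$ ($b{\left(T \right)} = -8 + 2 = -6$)
$C{\left(v \right)} = 6 - \frac{3 \left(-22 + v\right)}{2 v}$ ($C{\left(v \right)} = 6 - 3 \frac{v - 22}{v + v} = 6 - 3 \frac{-22 + v}{2 v} = 6 - \frac{3 \left(-22 + v\right)}{2 v}$)
$m{\left(-2,3 \right)} b{\left(-4 \right)} \left(-2\right) C{\left(15 + 27 \right)} = 2 \left(-6\right) \left(-2\right) \left(\frac{9}{2} + \frac{33}{15 + 27}\right) = \left(-12\right) \left(-2\right) \left(\frac{9}{2} + \frac{33}{42}\right) = 24 \left(\frac{9}{2} + 33 \cdot \frac{1}{42}\right) = 24 \left(\frac{9}{2} + \frac{11}{14}\right) = 24 \cdot \frac{37}{7} = \frac{888}{7}$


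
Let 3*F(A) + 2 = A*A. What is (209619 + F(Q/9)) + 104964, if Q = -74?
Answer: 76448983/243 ≈ 3.1461e+5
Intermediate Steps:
F(A) = -⅔ + A²/3 (F(A) = -⅔ + (A*A)/3 = -⅔ + A²/3)
(209619 + F(Q/9)) + 104964 = (209619 + (-⅔ + (-74/9)²/3)) + 104964 = (209619 + (-⅔ + (⅓)*(5476/81))) + 104964 = (209619 + (-⅔ + 5476/243)) + 104964 = (209619 + 5314/243) + 104964 = 50942731/243 + 104964 = 76448983/243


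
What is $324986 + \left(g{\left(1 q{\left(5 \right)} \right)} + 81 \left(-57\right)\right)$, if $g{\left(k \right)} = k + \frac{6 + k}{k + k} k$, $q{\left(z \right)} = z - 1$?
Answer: $320378$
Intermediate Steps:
$q{\left(z \right)} = -1 + z$
$g{\left(k \right)} = 3 + \frac{3 k}{2}$ ($g{\left(k \right)} = k + \frac{6 + k}{2 k} k = k + \left(3 + \frac{k}{2}\right) = 3 + \frac{3 k}{2}$)
$324986 + \left(g{\left(1 q{\left(5 \right)} \right)} + 81 \left(-57\right)\right) = 324986 + \left(\left(3 + \frac{3 \cdot 1 \left(-1 + 5\right)}{2}\right) + 81 \left(-57\right)\right) = 324986 - \left(4614 - \frac{3}{2} \cdot 4\right) = 324986 + \left(\left(3 + \frac{3}{2} \cdot 4\right) - 4617\right) = 324986 + \left(\left(3 + 6\right) - 4617\right) = 324986 + \left(9 - 4617\right) = 324986 - 4608 = 320378$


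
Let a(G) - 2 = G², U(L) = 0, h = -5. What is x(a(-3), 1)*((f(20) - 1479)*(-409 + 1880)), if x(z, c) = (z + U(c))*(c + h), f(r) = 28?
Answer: 93914524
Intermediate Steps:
a(G) = 2 + G²
x(z, c) = z*(-5 + c) (x(z, c) = (z + 0)*(c - 5) = z*(-5 + c))
x(a(-3), 1)*((f(20) - 1479)*(-409 + 1880)) = ((2 + (-3)²)*(-5 + 1))*((28 - 1479)*(-409 + 1880)) = ((2 + 9)*(-4))*(-1451*1471) = (11*(-4))*(-2134421) = -44*(-2134421) = 93914524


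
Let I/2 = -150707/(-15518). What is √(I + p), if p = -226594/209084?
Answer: 3*√1340739168129949382/811141378 ≈ 4.2825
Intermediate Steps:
I = 150707/7759 (I = 2*(-150707/(-15518)) = 2*(-150707*(-1/15518)) = 2*(150707/15518) = 150707/7759 ≈ 19.424)
p = -113297/104542 (p = -226594*1/209084 = -113297/104542 ≈ -1.0837)
√(I + p) = √(150707/7759 - 113297/104542) = √(14876139771/811141378) = 3*√1340739168129949382/811141378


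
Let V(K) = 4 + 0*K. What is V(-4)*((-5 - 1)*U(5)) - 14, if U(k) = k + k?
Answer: -254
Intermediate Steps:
V(K) = 4 (V(K) = 4 + 0 = 4)
U(k) = 2*k
V(-4)*((-5 - 1)*U(5)) - 14 = 4*((-5 - 1)*(2*5)) - 14 = 4*(-6*10) - 14 = 4*(-60) - 14 = -240 - 14 = -254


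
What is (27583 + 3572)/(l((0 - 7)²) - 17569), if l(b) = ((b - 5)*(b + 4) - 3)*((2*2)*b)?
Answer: 2077/29261 ≈ 0.070982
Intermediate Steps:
l(b) = 4*b*(-3 + (-5 + b)*(4 + b)) (l(b) = ((-5 + b)*(4 + b) - 3)*(4*b) = (-3 + (-5 + b)*(4 + b))*(4*b) = 4*b*(-3 + (-5 + b)*(4 + b)))
(27583 + 3572)/(l((0 - 7)²) - 17569) = (27583 + 3572)/(4*(0 - 7)²*(-23 + ((0 - 7)²)² - (0 - 7)²) - 17569) = 31155/(4*(-7)²*(-23 + ((-7)²)² - 1*(-7)²) - 17569) = 31155/(4*49*(-23 + 49² - 1*49) - 17569) = 31155/(4*49*(-23 + 2401 - 49) - 17569) = 31155/(4*49*2329 - 17569) = 31155/(456484 - 17569) = 31155/438915 = 31155*(1/438915) = 2077/29261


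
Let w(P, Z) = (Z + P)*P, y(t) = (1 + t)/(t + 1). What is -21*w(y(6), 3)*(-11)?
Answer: 924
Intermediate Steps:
y(t) = 1 (y(t) = (1 + t)/(1 + t) = 1)
w(P, Z) = P*(P + Z) (w(P, Z) = (P + Z)*P = P*(P + Z))
-21*w(y(6), 3)*(-11) = -21*(1 + 3)*(-11) = -21*4*(-11) = -84*(-11) = 924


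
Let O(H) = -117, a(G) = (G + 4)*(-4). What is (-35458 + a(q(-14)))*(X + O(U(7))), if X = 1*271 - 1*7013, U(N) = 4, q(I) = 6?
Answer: 243480782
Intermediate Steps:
a(G) = -16 - 4*G (a(G) = (4 + G)*(-4) = -16 - 4*G)
X = -6742 (X = 271 - 7013 = -6742)
(-35458 + a(q(-14)))*(X + O(U(7))) = (-35458 + (-16 - 4*6))*(-6742 - 117) = (-35458 + (-16 - 24))*(-6859) = (-35458 - 40)*(-6859) = -35498*(-6859) = 243480782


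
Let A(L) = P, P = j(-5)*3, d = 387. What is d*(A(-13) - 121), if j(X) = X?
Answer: -52632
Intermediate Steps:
P = -15 (P = -5*3 = -15)
A(L) = -15
d*(A(-13) - 121) = 387*(-15 - 121) = 387*(-136) = -52632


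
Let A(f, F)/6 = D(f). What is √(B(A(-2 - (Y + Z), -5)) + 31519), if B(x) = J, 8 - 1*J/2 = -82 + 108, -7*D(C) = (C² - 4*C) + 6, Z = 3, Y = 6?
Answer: √31483 ≈ 177.43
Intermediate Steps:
D(C) = -6/7 - C²/7 + 4*C/7 (D(C) = -((C² - 4*C) + 6)/7 = -(6 + C² - 4*C)/7 = -6/7 - C²/7 + 4*C/7)
A(f, F) = -36/7 - 6*f²/7 + 24*f/7 (A(f, F) = 6*(-6/7 - f²/7 + 4*f/7) = -36/7 - 6*f²/7 + 24*f/7)
J = -36 (J = 16 - 2*(-82 + 108) = 16 - 2*26 = 16 - 52 = -36)
B(x) = -36
√(B(A(-2 - (Y + Z), -5)) + 31519) = √(-36 + 31519) = √31483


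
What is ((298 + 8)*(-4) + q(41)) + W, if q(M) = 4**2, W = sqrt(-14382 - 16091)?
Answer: -1208 + I*sqrt(30473) ≈ -1208.0 + 174.57*I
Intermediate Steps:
W = I*sqrt(30473) (W = sqrt(-30473) = I*sqrt(30473) ≈ 174.57*I)
q(M) = 16
((298 + 8)*(-4) + q(41)) + W = ((298 + 8)*(-4) + 16) + I*sqrt(30473) = (306*(-4) + 16) + I*sqrt(30473) = (-1224 + 16) + I*sqrt(30473) = -1208 + I*sqrt(30473)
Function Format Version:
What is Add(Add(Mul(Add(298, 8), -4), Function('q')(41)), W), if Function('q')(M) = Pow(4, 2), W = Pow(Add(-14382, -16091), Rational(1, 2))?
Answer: Add(-1208, Mul(I, Pow(30473, Rational(1, 2)))) ≈ Add(-1208.0, Mul(174.57, I))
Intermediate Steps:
W = Mul(I, Pow(30473, Rational(1, 2))) (W = Pow(-30473, Rational(1, 2)) = Mul(I, Pow(30473, Rational(1, 2))) ≈ Mul(174.57, I))
Function('q')(M) = 16
Add(Add(Mul(Add(298, 8), -4), Function('q')(41)), W) = Add(Add(Mul(Add(298, 8), -4), 16), Mul(I, Pow(30473, Rational(1, 2)))) = Add(Add(Mul(306, -4), 16), Mul(I, Pow(30473, Rational(1, 2)))) = Add(Add(-1224, 16), Mul(I, Pow(30473, Rational(1, 2)))) = Add(-1208, Mul(I, Pow(30473, Rational(1, 2))))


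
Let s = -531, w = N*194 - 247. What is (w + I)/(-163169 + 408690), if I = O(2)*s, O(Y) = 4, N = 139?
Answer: 24595/245521 ≈ 0.10017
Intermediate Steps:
w = 26719 (w = 139*194 - 247 = 26966 - 247 = 26719)
I = -2124 (I = 4*(-531) = -2124)
(w + I)/(-163169 + 408690) = (26719 - 2124)/(-163169 + 408690) = 24595/245521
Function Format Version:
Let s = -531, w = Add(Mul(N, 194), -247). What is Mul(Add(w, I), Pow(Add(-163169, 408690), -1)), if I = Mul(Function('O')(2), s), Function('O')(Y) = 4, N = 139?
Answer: Rational(24595, 245521) ≈ 0.10017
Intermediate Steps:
w = 26719 (w = Add(Mul(139, 194), -247) = Add(26966, -247) = 26719)
I = -2124 (I = Mul(4, -531) = -2124)
Mul(Add(w, I), Pow(Add(-163169, 408690), -1)) = Mul(Add(26719, -2124), Pow(Add(-163169, 408690), -1)) = Mul(24595, Pow(245521, -1)) = Mul(24595, Rational(1, 245521)) = Rational(24595, 245521)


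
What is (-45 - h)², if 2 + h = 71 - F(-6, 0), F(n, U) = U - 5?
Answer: 14161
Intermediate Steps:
F(n, U) = -5 + U
h = 74 (h = -2 + (71 - (-5 + 0)) = -2 + (71 - 1*(-5)) = -2 + (71 + 5) = -2 + 76 = 74)
(-45 - h)² = (-45 - 1*74)² = (-45 - 74)² = (-119)² = 14161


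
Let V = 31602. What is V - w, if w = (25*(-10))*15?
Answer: 35352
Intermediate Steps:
w = -3750 (w = -250*15 = -3750)
V - w = 31602 - 1*(-3750) = 31602 + 3750 = 35352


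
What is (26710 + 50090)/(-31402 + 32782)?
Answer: 1280/23 ≈ 55.652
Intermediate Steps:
(26710 + 50090)/(-31402 + 32782) = 76800/1380 = 76800*(1/1380) = 1280/23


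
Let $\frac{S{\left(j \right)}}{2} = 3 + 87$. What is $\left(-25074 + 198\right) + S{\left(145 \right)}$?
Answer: $-24696$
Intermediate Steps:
$S{\left(j \right)} = 180$ ($S{\left(j \right)} = 2 \left(3 + 87\right) = 2 \cdot 90 = 180$)
$\left(-25074 + 198\right) + S{\left(145 \right)} = \left(-25074 + 198\right) + 180 = -24876 + 180 = -24696$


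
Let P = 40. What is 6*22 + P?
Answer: 172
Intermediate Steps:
6*22 + P = 6*22 + 40 = 132 + 40 = 172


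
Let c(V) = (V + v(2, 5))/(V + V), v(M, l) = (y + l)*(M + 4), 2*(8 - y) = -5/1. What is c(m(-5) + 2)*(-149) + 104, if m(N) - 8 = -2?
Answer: -13385/16 ≈ -836.56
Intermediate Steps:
y = 21/2 (y = 8 - (-5)/(2*1) = 8 - (-5)/2 = 8 - ½*(-5) = 8 + 5/2 = 21/2 ≈ 10.500)
m(N) = 6 (m(N) = 8 - 2 = 6)
v(M, l) = (4 + M)*(21/2 + l) (v(M, l) = (21/2 + l)*(M + 4) = (21/2 + l)*(4 + M) = (4 + M)*(21/2 + l))
c(V) = (93 + V)/(2*V) (c(V) = (V + (42 + 4*5 + (21/2)*2 + 2*5))/(V + V) = (V + (42 + 20 + 21 + 10))/((2*V)) = (V + 93)*(1/(2*V)) = (93 + V)*(1/(2*V)) = (93 + V)/(2*V))
c(m(-5) + 2)*(-149) + 104 = ((93 + (6 + 2))/(2*(6 + 2)))*(-149) + 104 = ((½)*(93 + 8)/8)*(-149) + 104 = ((½)*(⅛)*101)*(-149) + 104 = (101/16)*(-149) + 104 = -15049/16 + 104 = -13385/16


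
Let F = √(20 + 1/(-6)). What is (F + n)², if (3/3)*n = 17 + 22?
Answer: (234 + √714)²/36 ≈ 1888.2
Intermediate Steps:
n = 39 (n = 17 + 22 = 39)
F = √714/6 (F = √(20 - ⅙) = √(119/6) = √714/6 ≈ 4.4535)
(F + n)² = (√714/6 + 39)² = (39 + √714/6)²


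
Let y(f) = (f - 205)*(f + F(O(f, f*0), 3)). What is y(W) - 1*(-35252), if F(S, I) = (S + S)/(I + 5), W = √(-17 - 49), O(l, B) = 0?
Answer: 35186 - 205*I*√66 ≈ 35186.0 - 1665.4*I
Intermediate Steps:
W = I*√66 (W = √(-66) = I*√66 ≈ 8.124*I)
F(S, I) = 2*S/(5 + I) (F(S, I) = (2*S)/(5 + I) = 2*S/(5 + I))
y(f) = f*(-205 + f) (y(f) = (f - 205)*(f + 2*0/(5 + 3)) = (-205 + f)*(f + 2*0/8) = (-205 + f)*(f + 2*0*(⅛)) = (-205 + f)*(f + 0) = (-205 + f)*f = f*(-205 + f))
y(W) - 1*(-35252) = (I*√66)*(-205 + I*√66) - 1*(-35252) = I*√66*(-205 + I*√66) + 35252 = 35252 + I*√66*(-205 + I*√66)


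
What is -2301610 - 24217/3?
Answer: -6929047/3 ≈ -2.3097e+6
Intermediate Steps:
-2301610 - 24217/3 = -6929047/3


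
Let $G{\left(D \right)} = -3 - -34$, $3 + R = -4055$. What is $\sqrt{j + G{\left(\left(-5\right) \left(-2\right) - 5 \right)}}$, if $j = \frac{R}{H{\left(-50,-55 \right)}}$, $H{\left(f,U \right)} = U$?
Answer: $\frac{\sqrt{316965}}{55} \approx 10.236$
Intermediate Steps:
$R = -4058$ ($R = -3 - 4055 = -4058$)
$G{\left(D \right)} = 31$ ($G{\left(D \right)} = -3 + 34 = 31$)
$j = \frac{4058}{55}$ ($j = - \frac{4058}{-55} = \left(-4058\right) \left(- \frac{1}{55}\right) = \frac{4058}{55} \approx 73.782$)
$\sqrt{j + G{\left(\left(-5\right) \left(-2\right) - 5 \right)}} = \sqrt{\frac{4058}{55} + 31} = \sqrt{\frac{5763}{55}} = \frac{\sqrt{316965}}{55}$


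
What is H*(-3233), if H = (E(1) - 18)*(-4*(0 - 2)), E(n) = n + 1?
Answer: 413824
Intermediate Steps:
E(n) = 1 + n
H = -128 (H = ((1 + 1) - 18)*(-4*(0 - 2)) = (2 - 18)*(-4*(-2)) = -16*8 = -128)
H*(-3233) = -128*(-3233) = 413824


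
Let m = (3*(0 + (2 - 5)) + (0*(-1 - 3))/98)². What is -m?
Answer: -81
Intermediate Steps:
m = 81 (m = (3*(0 - 3) + (0*(-4))*(1/98))² = (3*(-3) + 0*(1/98))² = (-9 + 0)² = (-9)² = 81)
-m = -1*81 = -81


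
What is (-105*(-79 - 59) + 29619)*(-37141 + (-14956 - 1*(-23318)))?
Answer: -1269412911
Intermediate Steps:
(-105*(-79 - 59) + 29619)*(-37141 + (-14956 - 1*(-23318))) = (-105*(-138) + 29619)*(-37141 + (-14956 + 23318)) = (14490 + 29619)*(-37141 + 8362) = 44109*(-28779) = -1269412911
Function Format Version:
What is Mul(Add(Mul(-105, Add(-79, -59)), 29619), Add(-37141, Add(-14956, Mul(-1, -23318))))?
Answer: -1269412911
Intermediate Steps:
Mul(Add(Mul(-105, Add(-79, -59)), 29619), Add(-37141, Add(-14956, Mul(-1, -23318)))) = Mul(Add(Mul(-105, -138), 29619), Add(-37141, Add(-14956, 23318))) = Mul(Add(14490, 29619), Add(-37141, 8362)) = Mul(44109, -28779) = -1269412911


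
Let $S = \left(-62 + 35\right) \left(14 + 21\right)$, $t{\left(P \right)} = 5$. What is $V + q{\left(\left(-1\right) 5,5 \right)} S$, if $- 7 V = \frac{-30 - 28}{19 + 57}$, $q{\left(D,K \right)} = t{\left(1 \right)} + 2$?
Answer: $- \frac{1759561}{266} \approx -6614.9$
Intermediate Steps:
$S = -945$ ($S = \left(-27\right) 35 = -945$)
$q{\left(D,K \right)} = 7$ ($q{\left(D,K \right)} = 5 + 2 = 7$)
$V = \frac{29}{266}$ ($V = - \frac{\left(-30 - 28\right) \frac{1}{19 + 57}}{7} = - \frac{\left(-58\right) \frac{1}{76}}{7} = \left(- \frac{1}{7}\right) \left(- \frac{29}{38}\right) = \frac{29}{266} \approx 0.10902$)
$V + q{\left(\left(-1\right) 5,5 \right)} S = \frac{29}{266} + 7 \left(-945\right) = \frac{29}{266} - 6615 = - \frac{1759561}{266}$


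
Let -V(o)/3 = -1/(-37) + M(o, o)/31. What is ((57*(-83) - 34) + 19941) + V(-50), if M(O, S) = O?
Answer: 17412329/1147 ≈ 15181.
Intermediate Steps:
V(o) = -3/37 - 3*o/31 (V(o) = -3*(-1/(-37) + o/31) = -3*(-1*(-1/37) + o*(1/31)) = -3*(1/37 + o/31) = -3/37 - 3*o/31)
((57*(-83) - 34) + 19941) + V(-50) = ((57*(-83) - 34) + 19941) + (-3/37 - 3/31*(-50)) = ((-4731 - 34) + 19941) + (-3/37 + 150/31) = (-4765 + 19941) + 5457/1147 = 15176 + 5457/1147 = 17412329/1147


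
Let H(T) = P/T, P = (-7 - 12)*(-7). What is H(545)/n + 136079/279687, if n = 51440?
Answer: 3814984747571/7840969107600 ≈ 0.48655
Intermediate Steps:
P = 133 (P = -19*(-7) = 133)
H(T) = 133/T
H(545)/n + 136079/279687 = (133/545)/51440 + 136079/279687 = (133*(1/545))*(1/51440) + 136079*(1/279687) = (133/545)*(1/51440) + 136079/279687 = 133/28034800 + 136079/279687 = 3814984747571/7840969107600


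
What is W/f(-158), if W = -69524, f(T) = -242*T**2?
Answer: 17381/1510322 ≈ 0.011508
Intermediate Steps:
W/f(-158) = -69524/((-242*(-158)**2)) = -69524/((-242*24964)) = -69524/(-6041288) = -69524*(-1/6041288) = 17381/1510322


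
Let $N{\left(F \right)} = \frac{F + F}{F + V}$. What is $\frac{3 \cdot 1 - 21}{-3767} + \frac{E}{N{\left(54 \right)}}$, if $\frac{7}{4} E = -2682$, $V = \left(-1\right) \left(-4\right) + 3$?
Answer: $- \frac{68476148}{79107} \approx -865.61$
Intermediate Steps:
$V = 7$ ($V = 4 + 3 = 7$)
$N{\left(F \right)} = \frac{2 F}{7 + F}$ ($N{\left(F \right)} = \frac{F + F}{F + 7} = \frac{2 F}{7 + F}$)
$E = - \frac{10728}{7}$ ($E = \frac{4}{7} \left(-2682\right) = - \frac{10728}{7} \approx -1532.6$)
$\frac{3 \cdot 1 - 21}{-3767} + \frac{E}{N{\left(54 \right)}} = \frac{3 \cdot 1 - 21}{-3767} - \frac{10728}{7 \cdot 2 \cdot 54 \frac{1}{7 + 54}} = \left(3 - 21\right) \left(- \frac{1}{3767}\right) - \frac{10728}{7 \cdot 2 \cdot 54 \cdot \frac{1}{61}} = \left(-18\right) \left(- \frac{1}{3767}\right) - \frac{10728}{7 \cdot 2 \cdot 54 \cdot \frac{1}{61}} = \frac{18}{3767} - \frac{10728}{7 \cdot \frac{108}{61}} = \frac{18}{3767} - \frac{18178}{21} = - \frac{68476148}{79107}$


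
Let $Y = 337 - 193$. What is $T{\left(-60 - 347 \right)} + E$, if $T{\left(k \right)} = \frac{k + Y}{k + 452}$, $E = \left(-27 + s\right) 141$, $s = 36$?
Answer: $\frac{56842}{45} \approx 1263.2$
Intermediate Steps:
$Y = 144$ ($Y = 337 - 193 = 144$)
$E = 1269$ ($E = \left(-27 + 36\right) 141 = 9 \cdot 141 = 1269$)
$T{\left(k \right)} = \frac{144 + k}{452 + k}$ ($T{\left(k \right)} = \frac{k + 144}{k + 452} = \frac{144 + k}{452 + k}$)
$T{\left(-60 - 347 \right)} + E = \frac{144 - 407}{452 - 407} + 1269 = \frac{1}{45} \left(-263\right) + 1269 = - \frac{263}{45} + 1269 = \frac{56842}{45}$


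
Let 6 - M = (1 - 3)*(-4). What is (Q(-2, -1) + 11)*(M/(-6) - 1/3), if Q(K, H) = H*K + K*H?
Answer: 0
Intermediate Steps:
Q(K, H) = 2*H*K (Q(K, H) = H*K + H*K = 2*H*K)
M = -2 (M = 6 - (1 - 3)*(-4) = 6 - (-2)*(-4) = 6 - 1*8 = 6 - 8 = -2)
(Q(-2, -1) + 11)*(M/(-6) - 1/3) = (2*(-1)*(-2) + 11)*(-2/(-6) - 1/3) = (4 + 11)*(-2*(-⅙) - 1*⅓) = 15*(⅓ - ⅓) = 15*0 = 0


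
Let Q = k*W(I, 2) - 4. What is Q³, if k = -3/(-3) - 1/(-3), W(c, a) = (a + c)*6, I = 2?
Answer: 21952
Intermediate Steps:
W(c, a) = 6*a + 6*c
k = 4/3 (k = -3*(-⅓) - 1*(-⅓) = 1 + ⅓ = 4/3 ≈ 1.3333)
Q = 28 (Q = 4*(6*2 + 6*2)/3 - 4 = 4*(12 + 12)/3 - 4 = (4/3)*24 - 4 = 32 - 4 = 28)
Q³ = 28³ = 21952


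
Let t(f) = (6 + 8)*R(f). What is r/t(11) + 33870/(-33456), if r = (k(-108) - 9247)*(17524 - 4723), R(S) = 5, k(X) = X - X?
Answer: -47145445573/27880 ≈ -1.6910e+6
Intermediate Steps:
k(X) = 0
r = -118370847 (r = (0 - 9247)*(17524 - 4723) = -9247*12801 = -118370847)
t(f) = 70 (t(f) = (6 + 8)*5 = 14*5 = 70)
r/t(11) + 33870/(-33456) = -118370847/70 + 33870/(-33456) = -118370847*1/70 + 33870*(-1/33456) = -16910121/10 - 5645/5576 = -47145445573/27880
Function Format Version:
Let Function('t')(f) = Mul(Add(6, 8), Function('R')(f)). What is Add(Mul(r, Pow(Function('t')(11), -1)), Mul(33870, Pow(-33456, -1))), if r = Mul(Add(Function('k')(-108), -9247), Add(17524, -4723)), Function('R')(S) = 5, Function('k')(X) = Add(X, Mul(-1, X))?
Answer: Rational(-47145445573, 27880) ≈ -1.6910e+6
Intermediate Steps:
Function('k')(X) = 0
r = -118370847 (r = Mul(Add(0, -9247), Add(17524, -4723)) = Mul(-9247, 12801) = -118370847)
Function('t')(f) = 70 (Function('t')(f) = Mul(Add(6, 8), 5) = Mul(14, 5) = 70)
Add(Mul(r, Pow(Function('t')(11), -1)), Mul(33870, Pow(-33456, -1))) = Add(Mul(-118370847, Pow(70, -1)), Mul(33870, Pow(-33456, -1))) = Add(Mul(-118370847, Rational(1, 70)), Mul(33870, Rational(-1, 33456))) = Add(Rational(-16910121, 10), Rational(-5645, 5576)) = Rational(-47145445573, 27880)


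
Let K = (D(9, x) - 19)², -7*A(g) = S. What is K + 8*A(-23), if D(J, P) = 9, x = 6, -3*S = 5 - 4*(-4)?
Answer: 108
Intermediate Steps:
S = -7 (S = -(5 - 4*(-4))/3 = -(5 + 16)/3 = -⅓*21 = -7)
A(g) = 1 (A(g) = -⅐*(-7) = 1)
K = 100 (K = (9 - 19)² = (-10)² = 100)
K + 8*A(-23) = 100 + 8*1 = 100 + 8 = 108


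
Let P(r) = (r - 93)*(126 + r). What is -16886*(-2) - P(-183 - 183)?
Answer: -76388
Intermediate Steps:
P(r) = (-93 + r)*(126 + r)
-16886*(-2) - P(-183 - 183) = -16886*(-2) - (-11718 + (-183 - 183)**2 + 33*(-183 - 183)) = 33772 - (-11718 + (-366)**2 + 33*(-366)) = 33772 - (-11718 + 133956 - 12078) = 33772 - 1*110160 = 33772 - 110160 = -76388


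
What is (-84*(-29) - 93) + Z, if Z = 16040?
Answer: 18383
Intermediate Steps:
(-84*(-29) - 93) + Z = (-84*(-29) - 93) + 16040 = (2436 - 93) + 16040 = 2343 + 16040 = 18383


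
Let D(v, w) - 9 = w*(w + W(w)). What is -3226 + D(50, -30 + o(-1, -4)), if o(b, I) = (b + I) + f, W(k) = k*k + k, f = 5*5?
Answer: -4017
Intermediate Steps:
f = 25
W(k) = k + k**2 (W(k) = k**2 + k = k + k**2)
o(b, I) = 25 + I + b (o(b, I) = (b + I) + 25 = (I + b) + 25 = 25 + I + b)
D(v, w) = 9 + w*(w + w*(1 + w))
-3226 + D(50, -30 + o(-1, -4)) = -3226 + (9 + (-30 + (25 - 4 - 1))**3 + 2*(-30 + (25 - 4 - 1))**2) = -3226 + (9 + (-30 + 20)**3 + 2*(-30 + 20)**2) = -3226 + (9 + (-10)**3 + 2*(-10)**2) = -3226 + (9 - 1000 + 2*100) = -3226 + (9 - 1000 + 200) = -3226 - 791 = -4017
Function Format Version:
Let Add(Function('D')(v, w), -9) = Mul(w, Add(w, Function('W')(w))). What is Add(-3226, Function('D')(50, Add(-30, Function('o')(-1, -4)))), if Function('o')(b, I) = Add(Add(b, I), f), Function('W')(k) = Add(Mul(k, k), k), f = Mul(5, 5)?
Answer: -4017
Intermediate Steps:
f = 25
Function('W')(k) = Add(k, Pow(k, 2)) (Function('W')(k) = Add(Pow(k, 2), k) = Add(k, Pow(k, 2)))
Function('o')(b, I) = Add(25, I, b) (Function('o')(b, I) = Add(Add(b, I), 25) = Add(Add(I, b), 25) = Add(25, I, b))
Function('D')(v, w) = Add(9, Mul(w, Add(w, Mul(w, Add(1, w)))))
Add(-3226, Function('D')(50, Add(-30, Function('o')(-1, -4)))) = Add(-3226, Add(9, Pow(Add(-30, Add(25, -4, -1)), 3), Mul(2, Pow(Add(-30, Add(25, -4, -1)), 2)))) = Add(-3226, Add(9, Pow(Add(-30, 20), 3), Mul(2, Pow(Add(-30, 20), 2)))) = Add(-3226, Add(9, Pow(-10, 3), Mul(2, Pow(-10, 2)))) = Add(-3226, Add(9, -1000, Mul(2, 100))) = Add(-3226, Add(9, -1000, 200)) = Add(-3226, -791) = -4017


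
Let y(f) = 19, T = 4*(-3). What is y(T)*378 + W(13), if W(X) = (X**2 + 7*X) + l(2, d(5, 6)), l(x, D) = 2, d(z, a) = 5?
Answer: 7444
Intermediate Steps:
T = -12
W(X) = 2 + X**2 + 7*X (W(X) = (X**2 + 7*X) + 2 = 2 + X**2 + 7*X)
y(T)*378 + W(13) = 19*378 + (2 + 13**2 + 7*13) = 7182 + (2 + 169 + 91) = 7182 + 262 = 7444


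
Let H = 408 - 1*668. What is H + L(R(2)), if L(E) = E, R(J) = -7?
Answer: -267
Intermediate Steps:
H = -260 (H = 408 - 668 = -260)
H + L(R(2)) = -260 - 7 = -267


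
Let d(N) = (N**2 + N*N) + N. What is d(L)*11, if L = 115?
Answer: 292215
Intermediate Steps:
d(N) = N + 2*N**2 (d(N) = (N**2 + N**2) + N = 2*N**2 + N = N + 2*N**2)
d(L)*11 = (115*(1 + 2*115))*11 = (115*(1 + 230))*11 = (115*231)*11 = 26565*11 = 292215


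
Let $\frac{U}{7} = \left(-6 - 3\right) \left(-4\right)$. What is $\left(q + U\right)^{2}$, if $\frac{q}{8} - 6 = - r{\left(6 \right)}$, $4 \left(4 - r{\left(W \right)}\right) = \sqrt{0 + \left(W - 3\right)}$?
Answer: $71836 + 1072 \sqrt{3} \approx 73693.0$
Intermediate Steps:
$r{\left(W \right)} = 4 - \frac{\sqrt{-3 + W}}{4}$ ($r{\left(W \right)} = 4 - \frac{\sqrt{0 + \left(W - 3\right)}}{4} = 4 - \frac{\sqrt{0 + \left(-3 + W\right)}}{4} = 4 - \frac{\sqrt{-3 + W}}{4}$)
$U = 252$ ($U = 7 \left(-6 - 3\right) \left(-4\right) = 7 \left(\left(-9\right) \left(-4\right)\right) = 7 \cdot 36 = 252$)
$q = 16 + 2 \sqrt{3}$ ($q = 48 + 8 \left(- (4 - \frac{\sqrt{-3 + 6}}{4})\right) = 48 + 8 \left(- (4 - \frac{\sqrt{3}}{4})\right) = 48 + 8 \left(-4 + \frac{\sqrt{3}}{4}\right) = 48 - \left(32 - 2 \sqrt{3}\right) = 16 + 2 \sqrt{3} \approx 19.464$)
$\left(q + U\right)^{2} = \left(\left(16 + 2 \sqrt{3}\right) + 252\right)^{2} = \left(268 + 2 \sqrt{3}\right)^{2}$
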